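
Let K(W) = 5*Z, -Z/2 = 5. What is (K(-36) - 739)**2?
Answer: 622521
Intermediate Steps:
Z = -10 (Z = -2*5 = -10)
K(W) = -50 (K(W) = 5*(-10) = -50)
(K(-36) - 739)**2 = (-50 - 739)**2 = (-789)**2 = 622521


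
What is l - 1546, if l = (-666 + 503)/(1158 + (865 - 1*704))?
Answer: -2039337/1319 ≈ -1546.1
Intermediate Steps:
l = -163/1319 (l = -163/(1158 + (865 - 704)) = -163/(1158 + 161) = -163/1319 ≈ -0.12358)
l - 1546 = -163/1319 - 1546 = -2039337/1319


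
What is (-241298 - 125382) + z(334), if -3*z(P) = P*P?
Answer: -1211596/3 ≈ -4.0387e+5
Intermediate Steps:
z(P) = -P²/3 (z(P) = -P*P/3 = -P²/3)
(-241298 - 125382) + z(334) = (-241298 - 125382) - ⅓*334² = -366680 - ⅓*111556 = -366680 - 111556/3 = -1211596/3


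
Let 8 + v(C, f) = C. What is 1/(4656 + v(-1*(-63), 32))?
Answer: 1/4711 ≈ 0.00021227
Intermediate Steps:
v(C, f) = -8 + C
1/(4656 + v(-1*(-63), 32)) = 1/(4656 + (-8 - 1*(-63))) = 1/(4656 + (-8 + 63)) = 1/(4656 + 55) = 1/4711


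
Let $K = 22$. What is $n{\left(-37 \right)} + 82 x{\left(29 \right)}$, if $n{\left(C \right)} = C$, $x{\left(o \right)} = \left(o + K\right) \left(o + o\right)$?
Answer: $242519$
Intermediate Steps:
$x{\left(o \right)} = 2 o \left(22 + o\right)$ ($x{\left(o \right)} = \left(o + 22\right) \left(o + o\right) = \left(22 + o\right) 2 o = 2 o \left(22 + o\right)$)
$n{\left(-37 \right)} + 82 x{\left(29 \right)} = -37 + 82 \cdot 2 \cdot 29 \left(22 + 29\right) = -37 + 82 \cdot 2 \cdot 29 \cdot 51 = -37 + 82 \cdot 2958 = -37 + 242556 = 242519$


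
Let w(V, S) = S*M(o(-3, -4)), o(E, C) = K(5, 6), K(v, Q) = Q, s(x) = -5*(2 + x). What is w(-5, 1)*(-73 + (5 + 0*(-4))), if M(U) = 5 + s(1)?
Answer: 680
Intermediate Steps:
s(x) = -10 - 5*x
o(E, C) = 6
M(U) = -10 (M(U) = 5 + (-10 - 5*1) = 5 + (-10 - 5) = 5 - 15 = -10)
w(V, S) = -10*S (w(V, S) = S*(-10) = -10*S)
w(-5, 1)*(-73 + (5 + 0*(-4))) = (-10*1)*(-73 + (5 + 0*(-4))) = -10*(-73 + (5 + 0)) = -10*(-73 + 5) = -10*(-68) = 680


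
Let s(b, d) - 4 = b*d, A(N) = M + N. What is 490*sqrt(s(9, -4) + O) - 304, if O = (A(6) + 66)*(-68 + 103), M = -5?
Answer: -304 + 1470*sqrt(257) ≈ 23262.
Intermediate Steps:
A(N) = -5 + N
O = 2345 (O = ((-5 + 6) + 66)*(-68 + 103) = (1 + 66)*35 = 67*35 = 2345)
s(b, d) = 4 + b*d
490*sqrt(s(9, -4) + O) - 304 = 490*sqrt((4 + 9*(-4)) + 2345) - 304 = 490*sqrt((4 - 36) + 2345) - 304 = 490*sqrt(-32 + 2345) - 304 = 490*sqrt(2313) - 304 = 490*(3*sqrt(257)) - 304 = 1470*sqrt(257) - 304 = -304 + 1470*sqrt(257)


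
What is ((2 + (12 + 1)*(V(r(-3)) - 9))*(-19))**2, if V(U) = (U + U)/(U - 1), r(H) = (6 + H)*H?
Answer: 75724804/25 ≈ 3.0290e+6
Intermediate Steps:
r(H) = H*(6 + H)
V(U) = 2*U/(-1 + U) (V(U) = (2*U)/(-1 + U) = 2*U/(-1 + U))
((2 + (12 + 1)*(V(r(-3)) - 9))*(-19))**2 = ((2 + (12 + 1)*(2*(-3*(6 - 3))/(-1 - 3*(6 - 3)) - 9))*(-19))**2 = ((2 + 13*(2*(-3*3)/(-1 - 3*3) - 9))*(-19))**2 = ((2 + 13*(2*(-9)/(-1 - 9) - 9))*(-19))**2 = ((2 + 13*(2*(-9)/(-10) - 9))*(-19))**2 = ((2 + 13*(2*(-9)*(-1/10) - 9))*(-19))**2 = ((2 + 13*(9/5 - 9))*(-19))**2 = ((2 + 13*(-36/5))*(-19))**2 = ((2 - 468/5)*(-19))**2 = (-458/5*(-19))**2 = (8702/5)**2 = 75724804/25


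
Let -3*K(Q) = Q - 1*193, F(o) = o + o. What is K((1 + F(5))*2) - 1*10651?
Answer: -10594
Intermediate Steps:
F(o) = 2*o
K(Q) = 193/3 - Q/3 (K(Q) = -(Q - 1*193)/3 = -(Q - 193)/3 = -(-193 + Q)/3 = 193/3 - Q/3)
K((1 + F(5))*2) - 1*10651 = (193/3 - (1 + 2*5)*2/3) - 1*10651 = (193/3 - (1 + 10)*2/3) - 10651 = (193/3 - 11*2/3) - 10651 = (193/3 - ⅓*22) - 10651 = (193/3 - 22/3) - 10651 = 57 - 10651 = -10594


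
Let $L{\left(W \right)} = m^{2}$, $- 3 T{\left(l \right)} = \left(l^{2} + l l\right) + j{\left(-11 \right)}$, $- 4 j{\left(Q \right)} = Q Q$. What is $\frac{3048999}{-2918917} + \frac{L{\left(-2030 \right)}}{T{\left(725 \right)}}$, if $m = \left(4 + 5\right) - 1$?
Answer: $- \frac{12822913594377}{12273692796043} \approx -1.0447$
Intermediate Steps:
$j{\left(Q \right)} = - \frac{Q^{2}}{4}$ ($j{\left(Q \right)} = - \frac{Q Q}{4} = - \frac{Q^{2}}{4}$)
$T{\left(l \right)} = \frac{121}{12} - \frac{2 l^{2}}{3}$ ($T{\left(l \right)} = - \frac{\left(l^{2} + l l\right) - \frac{\left(-11\right)^{2}}{4}}{3} = - \frac{\left(l^{2} + l^{2}\right) - \frac{121}{4}}{3} = - \frac{2 l^{2} - \frac{121}{4}}{3} = - \frac{- \frac{121}{4} + 2 l^{2}}{3} = \frac{121}{12} - \frac{2 l^{2}}{3}$)
$m = 8$ ($m = 9 - 1 = 8$)
$L{\left(W \right)} = 64$ ($L{\left(W \right)} = 8^{2} = 64$)
$\frac{3048999}{-2918917} + \frac{L{\left(-2030 \right)}}{T{\left(725 \right)}} = \frac{3048999}{-2918917} + \frac{64}{\frac{121}{12} - \frac{2 \cdot 725^{2}}{3}} = 3048999 \left(- \frac{1}{2918917}\right) + \frac{64}{\frac{121}{12} - \frac{1051250}{3}} = - \frac{3048999}{2918917} + \frac{64}{\frac{121}{12} - \frac{1051250}{3}} = - \frac{3048999}{2918917} + \frac{64}{- \frac{4204879}{12}} = - \frac{3048999}{2918917} + 64 \left(- \frac{12}{4204879}\right) = - \frac{3048999}{2918917} - \frac{768}{4204879} = - \frac{12822913594377}{12273692796043}$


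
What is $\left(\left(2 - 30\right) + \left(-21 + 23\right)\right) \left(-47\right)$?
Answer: $1222$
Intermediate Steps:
$\left(\left(2 - 30\right) + \left(-21 + 23\right)\right) \left(-47\right) = \left(\left(2 - 30\right) + 2\right) \left(-47\right) = \left(-28 + 2\right) \left(-47\right) = \left(-26\right) \left(-47\right) = 1222$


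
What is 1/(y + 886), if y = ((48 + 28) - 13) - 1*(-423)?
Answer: 1/1372 ≈ 0.00072886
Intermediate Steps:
y = 486 (y = (76 - 13) + 423 = 63 + 423 = 486)
1/(y + 886) = 1/(486 + 886) = 1/1372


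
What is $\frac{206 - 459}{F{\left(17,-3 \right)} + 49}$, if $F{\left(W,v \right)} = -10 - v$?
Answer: $- \frac{253}{42} \approx -6.0238$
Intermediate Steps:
$\frac{206 - 459}{F{\left(17,-3 \right)} + 49} = \frac{206 - 459}{\left(-10 - -3\right) + 49} = - \frac{253}{\left(-10 + 3\right) + 49} = - \frac{253}{-7 + 49} = - \frac{253}{42}$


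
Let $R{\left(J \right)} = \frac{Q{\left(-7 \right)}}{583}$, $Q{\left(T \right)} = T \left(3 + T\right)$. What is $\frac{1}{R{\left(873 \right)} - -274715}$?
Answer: $\frac{583}{160158873} \approx 3.6401 \cdot 10^{-6}$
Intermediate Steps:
$R{\left(J \right)} = \frac{28}{583}$ ($R{\left(J \right)} = \frac{\left(-7\right) \left(3 - 7\right)}{583} = \left(-7\right) \left(-4\right) \frac{1}{583} = 28 \cdot \frac{1}{583} = \frac{28}{583}$)
$\frac{1}{R{\left(873 \right)} - -274715} = \frac{1}{\frac{28}{583} - -274715} = \frac{1}{\frac{28}{583} + 274715} = \frac{1}{\frac{160158873}{583}} = \frac{583}{160158873}$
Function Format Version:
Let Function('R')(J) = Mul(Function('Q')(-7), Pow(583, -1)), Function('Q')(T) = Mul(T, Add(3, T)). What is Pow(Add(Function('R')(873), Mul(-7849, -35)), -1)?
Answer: Rational(583, 160158873) ≈ 3.6401e-6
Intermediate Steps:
Function('R')(J) = Rational(28, 583) (Function('R')(J) = Mul(Mul(-7, Add(3, -7)), Pow(583, -1)) = Mul(Mul(-7, -4), Rational(1, 583)) = Mul(28, Rational(1, 583)) = Rational(28, 583))
Pow(Add(Function('R')(873), Mul(-7849, -35)), -1) = Pow(Add(Rational(28, 583), Mul(-7849, -35)), -1) = Pow(Add(Rational(28, 583), 274715), -1) = Pow(Rational(160158873, 583), -1) = Rational(583, 160158873)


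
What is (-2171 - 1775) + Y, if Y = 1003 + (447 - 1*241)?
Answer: -2737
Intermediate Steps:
Y = 1209 (Y = 1003 + (447 - 241) = 1003 + 206 = 1209)
(-2171 - 1775) + Y = (-2171 - 1775) + 1209 = -3946 + 1209 = -2737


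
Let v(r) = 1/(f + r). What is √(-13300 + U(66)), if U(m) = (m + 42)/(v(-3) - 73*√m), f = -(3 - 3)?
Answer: 2*√(-3406 - 728175*√66)/√(1 + 219*√66) ≈ 115.33*I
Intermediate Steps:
f = 0 (f = -1*0 = 0)
v(r) = 1/r (v(r) = 1/(0 + r) = 1/r)
U(m) = (42 + m)/(-⅓ - 73*√m) (U(m) = (m + 42)/(1/(-3) - 73*√m) = (42 + m)/(-⅓ - 73*√m))
√(-13300 + U(66)) = √(-13300 + 3*(-42 - 1*66)/(1 + 219*√66)) = √(-13300 + 3*(-42 - 66)/(1 + 219*√66)) = √(-13300 + 3*(-108)/(1 + 219*√66)) = √(-13300 - 324/(1 + 219*√66))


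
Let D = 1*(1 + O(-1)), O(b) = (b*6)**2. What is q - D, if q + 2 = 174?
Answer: 135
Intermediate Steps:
q = 172 (q = -2 + 174 = 172)
O(b) = 36*b**2 (O(b) = (6*b)**2 = 36*b**2)
D = 37 (D = 1*(1 + 36*(-1)**2) = 1*(1 + 36*1) = 1*(1 + 36) = 1*37 = 37)
q - D = 172 - 1*37 = 172 - 37 = 135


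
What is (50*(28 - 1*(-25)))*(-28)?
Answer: -74200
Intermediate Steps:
(50*(28 - 1*(-25)))*(-28) = (50*(28 + 25))*(-28) = (50*53)*(-28) = 2650*(-28) = -74200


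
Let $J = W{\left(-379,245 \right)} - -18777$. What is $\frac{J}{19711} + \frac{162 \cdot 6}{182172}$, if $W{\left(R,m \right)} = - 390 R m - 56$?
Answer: $\frac{550042184542}{299232691} \approx 1838.2$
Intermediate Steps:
$W{\left(R,m \right)} = -56 - 390 R m$ ($W{\left(R,m \right)} = - 390 R m - 56 = -56 - 390 R m$)
$J = 36232171$ ($J = \left(-56 - \left(-147810\right) 245\right) - -18777 = \left(-56 + 36213450\right) + 18777 = 36213394 + 18777 = 36232171$)
$\frac{J}{19711} + \frac{162 \cdot 6}{182172} = \frac{36232171}{19711} + \frac{162 \cdot 6}{182172} = 36232171 \cdot \frac{1}{19711} + 972 \cdot \frac{1}{182172} = \frac{36232171}{19711} + \frac{81}{15181} = \frac{550042184542}{299232691}$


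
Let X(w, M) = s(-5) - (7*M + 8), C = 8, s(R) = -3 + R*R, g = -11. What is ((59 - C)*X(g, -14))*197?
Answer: 1125264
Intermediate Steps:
s(R) = -3 + R²
X(w, M) = 14 - 7*M (X(w, M) = (-3 + (-5)²) - (7*M + 8) = (-3 + 25) - (8 + 7*M) = 22 + (-8 - 7*M) = 14 - 7*M)
((59 - C)*X(g, -14))*197 = ((59 - 1*8)*(14 - 7*(-14)))*197 = ((59 - 8)*(14 + 98))*197 = (51*112)*197 = 5712*197 = 1125264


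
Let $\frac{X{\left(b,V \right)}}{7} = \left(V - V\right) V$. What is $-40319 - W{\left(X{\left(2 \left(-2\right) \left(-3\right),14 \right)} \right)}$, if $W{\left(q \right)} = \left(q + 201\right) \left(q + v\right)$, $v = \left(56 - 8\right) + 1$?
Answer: $-50168$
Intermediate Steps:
$v = 49$ ($v = 48 + 1 = 49$)
$X{\left(b,V \right)} = 0$ ($X{\left(b,V \right)} = 7 \left(V - V\right) V = 7 \cdot 0 V = 7 \cdot 0 = 0$)
$W{\left(q \right)} = \left(49 + q\right) \left(201 + q\right)$ ($W{\left(q \right)} = \left(q + 201\right) \left(q + 49\right) = \left(201 + q\right) \left(49 + q\right) = \left(49 + q\right) \left(201 + q\right)$)
$-40319 - W{\left(X{\left(2 \left(-2\right) \left(-3\right),14 \right)} \right)} = -40319 - \left(9849 + 0^{2} + 250 \cdot 0\right) = -40319 - \left(9849 + 0 + 0\right) = -40319 - 9849 = -50168$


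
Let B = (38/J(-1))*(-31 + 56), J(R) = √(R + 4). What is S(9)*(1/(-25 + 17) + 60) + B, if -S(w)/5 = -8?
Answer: 2395 + 950*√3/3 ≈ 2943.5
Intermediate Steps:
S(w) = 40 (S(w) = -5*(-8) = 40)
J(R) = √(4 + R)
B = 950*√3/3 (B = (38/(√(4 - 1)))*(-31 + 56) = (38/(√3))*25 = (38*(√3/3))*25 = (38*√3/3)*25 = 950*√3/3 ≈ 548.48)
S(9)*(1/(-25 + 17) + 60) + B = 40*(1/(-25 + 17) + 60) + 950*√3/3 = 40*(1/(-8) + 60) + 950*√3/3 = 40*(-⅛ + 60) + 950*√3/3 = 40*(479/8) + 950*√3/3 = 2395 + 950*√3/3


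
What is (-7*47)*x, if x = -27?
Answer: 8883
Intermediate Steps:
(-7*47)*x = -7*47*(-27) = -329*(-27) = 8883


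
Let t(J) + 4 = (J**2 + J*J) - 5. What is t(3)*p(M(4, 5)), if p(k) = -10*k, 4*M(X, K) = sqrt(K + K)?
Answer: -45*sqrt(10)/2 ≈ -71.151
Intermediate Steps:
M(X, K) = sqrt(2)*sqrt(K)/4 (M(X, K) = sqrt(K + K)/4 = sqrt(2*K)/4 = (sqrt(2)*sqrt(K))/4 = sqrt(2)*sqrt(K)/4)
t(J) = -9 + 2*J**2 (t(J) = -4 + ((J**2 + J*J) - 5) = -4 + ((J**2 + J**2) - 5) = -4 + (2*J**2 - 5) = -4 + (-5 + 2*J**2) = -9 + 2*J**2)
t(3)*p(M(4, 5)) = (-9 + 2*3**2)*(-5*sqrt(2)*sqrt(5)/2) = (-9 + 2*9)*(-5*sqrt(10)/2) = (-9 + 18)*(-5*sqrt(10)/2) = 9*(-5*sqrt(10)/2) = -45*sqrt(10)/2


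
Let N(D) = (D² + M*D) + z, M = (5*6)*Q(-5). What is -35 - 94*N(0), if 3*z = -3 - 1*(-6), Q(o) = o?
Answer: -129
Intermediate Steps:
z = 1 (z = (-3 - 1*(-6))/3 = (-3 + 6)/3 = (⅓)*3 = 1)
M = -150 (M = (5*6)*(-5) = 30*(-5) = -150)
N(D) = 1 + D² - 150*D (N(D) = (D² - 150*D) + 1 = 1 + D² - 150*D)
-35 - 94*N(0) = -35 - 94*(1 + 0² - 150*0) = -35 - 94*(1 + 0 + 0) = -35 - 94*1 = -35 - 94 = -129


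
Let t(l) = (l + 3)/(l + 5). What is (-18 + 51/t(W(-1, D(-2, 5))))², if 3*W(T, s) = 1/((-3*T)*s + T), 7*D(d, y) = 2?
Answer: 34596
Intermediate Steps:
D(d, y) = 2/7 (D(d, y) = (⅐)*2 = 2/7)
W(T, s) = 1/(3*(T - 3*T*s)) (W(T, s) = 1/(3*((-3*T)*s + T)) = 1/(3*(-3*T*s + T)) = 1/(3*(T - 3*T*s)))
t(l) = (3 + l)/(5 + l)
(-18 + 51/t(W(-1, D(-2, 5))))² = (-18 + 51/(((3 - ⅓/(-1*(-1 + 3*(2/7))))/(5 - ⅓/(-1*(-1 + 3*(2/7)))))))² = (-18 + 51/(((3 - ⅓*(-1)/(-1 + 6/7))/(5 - ⅓*(-1)/(-1 + 6/7)))))² = (-18 + 51/(((3 - ⅓*(-1)/(-⅐))/(5 - ⅓*(-1)/(-⅐)))))² = (-18 + 51/(((3 - ⅓*(-1)*(-7))/(5 - ⅓*(-1)*(-7)))))² = (-18 + 51/(((3 - 7/3)/(5 - 7/3))))² = (-18 + 51/(((⅔)/(8/3))))² = (-18 + 51/(((3/8)*(⅔))))² = (-18 + 51/(¼))² = (-18 + 51*4)² = (-18 + 204)² = 186² = 34596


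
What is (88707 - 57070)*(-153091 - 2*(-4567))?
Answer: -4554367609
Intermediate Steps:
(88707 - 57070)*(-153091 - 2*(-4567)) = 31637*(-153091 + 9134) = 31637*(-143957) = -4554367609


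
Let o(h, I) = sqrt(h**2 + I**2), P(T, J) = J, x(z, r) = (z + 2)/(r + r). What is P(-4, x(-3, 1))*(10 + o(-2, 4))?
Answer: -5 - sqrt(5) ≈ -7.2361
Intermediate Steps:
x(z, r) = (2 + z)/(2*r) (x(z, r) = (2 + z)/((2*r)) = (2 + z)*(1/(2*r)) = (2 + z)/(2*r))
o(h, I) = sqrt(I**2 + h**2)
P(-4, x(-3, 1))*(10 + o(-2, 4)) = ((1/2)*(2 - 3)/1)*(10 + sqrt(4**2 + (-2)**2)) = ((1/2)*1*(-1))*(10 + sqrt(16 + 4)) = -(10 + sqrt(20))/2 = -(10 + 2*sqrt(5))/2 = -5 - sqrt(5)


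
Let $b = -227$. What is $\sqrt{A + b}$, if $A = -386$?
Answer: $i \sqrt{613} \approx 24.759 i$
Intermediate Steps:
$\sqrt{A + b} = \sqrt{-386 - 227} = \sqrt{-613} = i \sqrt{613}$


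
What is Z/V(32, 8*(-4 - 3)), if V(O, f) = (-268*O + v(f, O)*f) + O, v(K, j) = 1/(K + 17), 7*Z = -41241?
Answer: 1608399/2332120 ≈ 0.68967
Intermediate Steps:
Z = -41241/7 (Z = (⅐)*(-41241) = -41241/7 ≈ -5891.6)
v(K, j) = 1/(17 + K)
V(O, f) = -267*O + f/(17 + f) (V(O, f) = (-268*O + f/(17 + f)) + O = -267*O + f/(17 + f))
Z/V(32, 8*(-4 - 3)) = -41241*(17 + 8*(-4 - 3))/(8*(-4 - 3) - 267*32*(17 + 8*(-4 - 3)))/7 = -41241*(17 + 8*(-7))/(8*(-7) - 267*32*(17 + 8*(-7)))/7 = -41241*(17 - 56)/(-56 - 267*32*(17 - 56))/7 = -41241*(-39/(-56 - 267*32*(-39)))/7 = -41241*(-39/(-56 + 333216))/7 = -41241/(7*((-1/39*333160))) = -41241/(7*(-333160/39)) = -41241/7*(-39/333160) = 1608399/2332120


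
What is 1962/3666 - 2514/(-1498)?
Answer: 1012950/457639 ≈ 2.2134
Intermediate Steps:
1962/3666 - 2514/(-1498) = 1962*(1/3666) - 2514*(-1/1498) = 327/611 + 1257/749 = 1012950/457639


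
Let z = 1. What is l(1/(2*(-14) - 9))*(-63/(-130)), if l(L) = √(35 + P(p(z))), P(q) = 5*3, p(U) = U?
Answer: 63*√2/26 ≈ 3.4268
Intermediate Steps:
P(q) = 15
l(L) = 5*√2 (l(L) = √(35 + 15) = √50 = 5*√2)
l(1/(2*(-14) - 9))*(-63/(-130)) = (5*√2)*(-63/(-130)) = (5*√2)*(-63*(-1/130)) = (5*√2)*(63/130) = 63*√2/26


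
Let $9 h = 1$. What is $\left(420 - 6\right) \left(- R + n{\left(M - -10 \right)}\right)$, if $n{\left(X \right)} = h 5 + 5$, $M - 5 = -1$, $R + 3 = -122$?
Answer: $54050$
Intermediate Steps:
$h = \frac{1}{9}$ ($h = \frac{1}{9} \cdot 1 = \frac{1}{9} \approx 0.11111$)
$R = -125$ ($R = -3 - 122 = -125$)
$M = 4$ ($M = 5 - 1 = 4$)
$n{\left(X \right)} = \frac{50}{9}$ ($n{\left(X \right)} = \frac{1}{9} \cdot 5 + 5 = \frac{5}{9} + 5 = \frac{50}{9}$)
$\left(420 - 6\right) \left(- R + n{\left(M - -10 \right)}\right) = \left(420 - 6\right) \left(\left(-1\right) \left(-125\right) + \frac{50}{9}\right) = 414 \left(125 + \frac{50}{9}\right) = 414 \cdot \frac{1175}{9} = 54050$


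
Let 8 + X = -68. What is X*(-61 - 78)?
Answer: 10564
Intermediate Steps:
X = -76 (X = -8 - 68 = -76)
X*(-61 - 78) = -76*(-61 - 78) = -76*(-139) = 10564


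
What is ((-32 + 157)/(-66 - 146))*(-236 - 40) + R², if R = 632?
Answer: 21178097/53 ≈ 3.9959e+5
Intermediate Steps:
((-32 + 157)/(-66 - 146))*(-236 - 40) + R² = ((-32 + 157)/(-66 - 146))*(-236 - 40) + 632² = (125/(-212))*(-276) + 399424 = (125*(-1/212))*(-276) + 399424 = -125/212*(-276) + 399424 = 8625/53 + 399424 = 21178097/53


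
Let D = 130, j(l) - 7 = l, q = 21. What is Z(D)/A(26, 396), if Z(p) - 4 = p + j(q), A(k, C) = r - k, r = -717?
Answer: -162/743 ≈ -0.21803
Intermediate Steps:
j(l) = 7 + l
A(k, C) = -717 - k
Z(p) = 32 + p (Z(p) = 4 + (p + (7 + 21)) = 4 + (p + 28) = 4 + (28 + p) = 32 + p)
Z(D)/A(26, 396) = (32 + 130)/(-717 - 1*26) = 162/(-717 - 26) = 162/(-743) = 162*(-1/743) = -162/743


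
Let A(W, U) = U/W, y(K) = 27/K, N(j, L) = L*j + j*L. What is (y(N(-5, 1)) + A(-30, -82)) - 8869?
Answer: -266069/30 ≈ -8869.0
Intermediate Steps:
N(j, L) = 2*L*j (N(j, L) = L*j + L*j = 2*L*j)
(y(N(-5, 1)) + A(-30, -82)) - 8869 = (27/((2*1*(-5))) - 82/(-30)) - 8869 = (27/(-10) - 82*(-1/30)) - 8869 = (27*(-1/10) + 41/15) - 8869 = (-27/10 + 41/15) - 8869 = 1/30 - 8869 = -266069/30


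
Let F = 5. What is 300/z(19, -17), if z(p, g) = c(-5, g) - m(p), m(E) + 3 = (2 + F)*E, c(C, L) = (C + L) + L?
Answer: -300/169 ≈ -1.7751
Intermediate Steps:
c(C, L) = C + 2*L
m(E) = -3 + 7*E (m(E) = -3 + (2 + 5)*E = -3 + 7*E)
z(p, g) = -2 - 7*p + 2*g (z(p, g) = (-5 + 2*g) - (-3 + 7*p) = (-5 + 2*g) + (3 - 7*p) = -2 - 7*p + 2*g)
300/z(19, -17) = 300/(-2 - 7*19 + 2*(-17)) = 300/(-2 - 133 - 34) = 300/(-169) = 300*(-1/169) = -300/169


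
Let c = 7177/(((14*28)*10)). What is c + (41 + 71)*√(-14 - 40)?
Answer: 7177/3920 + 336*I*√6 ≈ 1.8309 + 823.03*I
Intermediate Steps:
c = 7177/3920 (c = 7177/((392*10)) = 7177/3920 ≈ 1.8309)
c + (41 + 71)*√(-14 - 40) = 7177/3920 + (41 + 71)*√(-14 - 40) = 7177/3920 + 112*√(-54) = 7177/3920 + 112*(3*I*√6) = 7177/3920 + 336*I*√6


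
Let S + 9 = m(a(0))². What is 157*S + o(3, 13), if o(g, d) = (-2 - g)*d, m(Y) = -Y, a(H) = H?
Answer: -1478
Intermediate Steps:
o(g, d) = d*(-2 - g)
S = -9 (S = -9 + (-1*0)² = -9 + 0² = -9 + 0 = -9)
157*S + o(3, 13) = 157*(-9) - 1*13*(2 + 3) = -1413 - 1*13*5 = -1413 - 65 = -1478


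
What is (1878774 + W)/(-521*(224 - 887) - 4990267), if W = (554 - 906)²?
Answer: -1001339/2322422 ≈ -0.43116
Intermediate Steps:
W = 123904 (W = (-352)² = 123904)
(1878774 + W)/(-521*(224 - 887) - 4990267) = (1878774 + 123904)/(-521*(224 - 887) - 4990267) = 2002678/(-521*(-663) - 4990267) = 2002678/(345423 - 4990267) = 2002678/(-4644844) = 2002678*(-1/4644844) = -1001339/2322422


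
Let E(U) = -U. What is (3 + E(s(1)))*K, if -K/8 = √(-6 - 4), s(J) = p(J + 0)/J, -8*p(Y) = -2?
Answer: -22*I*√10 ≈ -69.57*I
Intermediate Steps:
p(Y) = ¼ (p(Y) = -⅛*(-2) = ¼)
s(J) = 1/(4*J)
K = -8*I*√10 (K = -8*√(-6 - 4) = -8*I*√10 ≈ -25.298*I)
(3 + E(s(1)))*K = (3 - 1/(4*1))*(-8*I*√10) = (3 - 1/4)*(-8*I*√10) = (3 - 1*¼)*(-8*I*√10) = (3 - ¼)*(-8*I*√10) = 11*(-8*I*√10)/4 = -22*I*√10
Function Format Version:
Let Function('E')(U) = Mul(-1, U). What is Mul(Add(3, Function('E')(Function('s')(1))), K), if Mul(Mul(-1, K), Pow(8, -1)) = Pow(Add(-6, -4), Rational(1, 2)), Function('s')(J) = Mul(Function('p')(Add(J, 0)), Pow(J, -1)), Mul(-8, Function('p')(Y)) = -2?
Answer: Mul(-22, I, Pow(10, Rational(1, 2))) ≈ Mul(-69.570, I)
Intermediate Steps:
Function('p')(Y) = Rational(1, 4) (Function('p')(Y) = Mul(Rational(-1, 8), -2) = Rational(1, 4))
Function('s')(J) = Mul(Rational(1, 4), Pow(J, -1))
K = Mul(-8, I, Pow(10, Rational(1, 2))) (K = Mul(-8, Pow(Add(-6, -4), Rational(1, 2))) = Mul(-8, Pow(-10, Rational(1, 2))) = Mul(-8, Mul(I, Pow(10, Rational(1, 2)))) = Mul(-8, I, Pow(10, Rational(1, 2))) ≈ Mul(-25.298, I))
Mul(Add(3, Function('E')(Function('s')(1))), K) = Mul(Add(3, Mul(-1, Mul(Rational(1, 4), Pow(1, -1)))), Mul(-8, I, Pow(10, Rational(1, 2)))) = Mul(Add(3, Mul(-1, Mul(Rational(1, 4), 1))), Mul(-8, I, Pow(10, Rational(1, 2)))) = Mul(Add(3, Mul(-1, Rational(1, 4))), Mul(-8, I, Pow(10, Rational(1, 2)))) = Mul(Add(3, Rational(-1, 4)), Mul(-8, I, Pow(10, Rational(1, 2)))) = Mul(Rational(11, 4), Mul(-8, I, Pow(10, Rational(1, 2)))) = Mul(-22, I, Pow(10, Rational(1, 2)))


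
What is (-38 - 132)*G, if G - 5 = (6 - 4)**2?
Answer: -1530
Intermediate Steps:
G = 9 (G = 5 + (6 - 4)**2 = 5 + 2**2 = 5 + 4 = 9)
(-38 - 132)*G = (-38 - 132)*9 = -170*9 = -1530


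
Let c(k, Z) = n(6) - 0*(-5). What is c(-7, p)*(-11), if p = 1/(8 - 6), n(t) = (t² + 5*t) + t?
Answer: -792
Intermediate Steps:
n(t) = t² + 6*t
p = ½ (p = 1/2 = ½ ≈ 0.50000)
c(k, Z) = 72 (c(k, Z) = 6*(6 + 6) - 0*(-5) = 6*12 - 0 = 72 - 1*0 = 72 + 0 = 72)
c(-7, p)*(-11) = 72*(-11) = -792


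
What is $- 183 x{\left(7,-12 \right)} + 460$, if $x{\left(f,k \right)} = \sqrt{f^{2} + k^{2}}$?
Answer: $460 - 183 \sqrt{193} \approx -2082.3$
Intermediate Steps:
$- 183 x{\left(7,-12 \right)} + 460 = - 183 \sqrt{7^{2} + \left(-12\right)^{2}} + 460 = - 183 \sqrt{49 + 144} + 460 = - 183 \sqrt{193} + 460 = 460 - 183 \sqrt{193}$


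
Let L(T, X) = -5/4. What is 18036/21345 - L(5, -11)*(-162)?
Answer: -2869551/14230 ≈ -201.66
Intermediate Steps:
L(T, X) = -5/4 (L(T, X) = -5*1/4 = -5/4)
18036/21345 - L(5, -11)*(-162) = 18036/21345 - (-5)*(-162)/4 = 18036*(1/21345) - 1*405/2 = 6012/7115 - 405/2 = -2869551/14230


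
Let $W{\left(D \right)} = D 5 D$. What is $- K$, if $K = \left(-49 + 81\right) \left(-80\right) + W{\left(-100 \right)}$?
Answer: $-47440$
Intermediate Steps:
$W{\left(D \right)} = 5 D^{2}$ ($W{\left(D \right)} = 5 D D = 5 D^{2}$)
$K = 47440$ ($K = \left(-49 + 81\right) \left(-80\right) + 5 \left(-100\right)^{2} = 32 \left(-80\right) + 5 \cdot 10000 = -2560 + 50000 = 47440$)
$- K = \left(-1\right) 47440 = -47440$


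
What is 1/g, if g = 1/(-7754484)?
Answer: -7754484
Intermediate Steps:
g = -1/7754484 ≈ -1.2896e-7
1/g = 1/(-1/7754484) = -7754484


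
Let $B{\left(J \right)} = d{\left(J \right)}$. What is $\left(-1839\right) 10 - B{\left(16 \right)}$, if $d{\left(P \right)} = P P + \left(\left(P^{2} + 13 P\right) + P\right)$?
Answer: $-19126$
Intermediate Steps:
$d{\left(P \right)} = 2 P^{2} + 14 P$ ($d{\left(P \right)} = P^{2} + \left(P^{2} + 14 P\right) = 2 P^{2} + 14 P$)
$B{\left(J \right)} = 2 J \left(7 + J\right)$
$\left(-1839\right) 10 - B{\left(16 \right)} = \left(-1839\right) 10 - 2 \cdot 16 \left(7 + 16\right) = -18390 - 2 \cdot 16 \cdot 23 = -18390 - 736 = -19126$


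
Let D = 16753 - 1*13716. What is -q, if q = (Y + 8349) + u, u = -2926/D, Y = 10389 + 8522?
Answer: -82785694/3037 ≈ -27259.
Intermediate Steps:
D = 3037 (D = 16753 - 13716 = 3037)
Y = 18911
u = -2926/3037 ≈ -0.96345
q = 82785694/3037 (q = (18911 + 8349) - 2926/3037 = 27260 - 2926/3037 = 82785694/3037 ≈ 27259.)
-q = -1*82785694/3037 = -82785694/3037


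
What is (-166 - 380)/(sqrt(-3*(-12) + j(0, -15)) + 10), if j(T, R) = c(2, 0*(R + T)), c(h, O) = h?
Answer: -2730/31 + 273*sqrt(38)/31 ≈ -33.778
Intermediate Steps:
j(T, R) = 2
(-166 - 380)/(sqrt(-3*(-12) + j(0, -15)) + 10) = (-166 - 380)/(sqrt(-3*(-12) + 2) + 10) = -546/(sqrt(36 + 2) + 10) = -546/(sqrt(38) + 10) = -546/(10 + sqrt(38))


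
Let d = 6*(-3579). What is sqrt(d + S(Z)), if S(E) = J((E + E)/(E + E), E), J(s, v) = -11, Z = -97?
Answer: I*sqrt(21485) ≈ 146.58*I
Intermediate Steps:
d = -21474
S(E) = -11
sqrt(d + S(Z)) = sqrt(-21474 - 11) = sqrt(-21485) = I*sqrt(21485)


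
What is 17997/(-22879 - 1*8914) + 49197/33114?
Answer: 322722521/350931134 ≈ 0.91962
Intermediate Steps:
17997/(-22879 - 1*8914) + 49197/33114 = 17997/(-22879 - 8914) + 49197*(1/33114) = 17997/(-31793) + 16399/11038 = 17997*(-1/31793) + 16399/11038 = -17997/31793 + 16399/11038 = 322722521/350931134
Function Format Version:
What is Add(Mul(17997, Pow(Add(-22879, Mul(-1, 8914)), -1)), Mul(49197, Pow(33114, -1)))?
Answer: Rational(322722521, 350931134) ≈ 0.91962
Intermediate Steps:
Add(Mul(17997, Pow(Add(-22879, Mul(-1, 8914)), -1)), Mul(49197, Pow(33114, -1))) = Add(Mul(17997, Pow(Add(-22879, -8914), -1)), Mul(49197, Rational(1, 33114))) = Add(Mul(17997, Pow(-31793, -1)), Rational(16399, 11038)) = Add(Mul(17997, Rational(-1, 31793)), Rational(16399, 11038)) = Add(Rational(-17997, 31793), Rational(16399, 11038)) = Rational(322722521, 350931134)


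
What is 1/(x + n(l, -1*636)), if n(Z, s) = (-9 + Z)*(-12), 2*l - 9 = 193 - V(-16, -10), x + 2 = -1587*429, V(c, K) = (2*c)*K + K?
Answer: -1/680069 ≈ -1.4704e-6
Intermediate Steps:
V(c, K) = K + 2*K*c (V(c, K) = 2*K*c + K = K + 2*K*c)
x = -680825 (x = -2 - 1587*429 = -2 - 680823 = -680825)
l = -54 (l = 9/2 + (193 - (-10)*(1 + 2*(-16)))/2 = 9/2 + (193 - (-10)*(1 - 32))/2 = 9/2 + (193 - (-10)*(-31))/2 = 9/2 + (193 - 1*310)/2 = 9/2 + (193 - 310)/2 = 9/2 + (½)*(-117) = 9/2 - 117/2 = -54)
n(Z, s) = 108 - 12*Z
1/(x + n(l, -1*636)) = 1/(-680825 + (108 - 12*(-54))) = 1/(-680825 + (108 + 648)) = 1/(-680825 + 756) = 1/(-680069) = -1/680069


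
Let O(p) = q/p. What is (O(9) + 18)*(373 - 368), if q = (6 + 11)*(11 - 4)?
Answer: 1405/9 ≈ 156.11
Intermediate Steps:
q = 119 (q = 17*7 = 119)
O(p) = 119/p
(O(9) + 18)*(373 - 368) = (119/9 + 18)*(373 - 368) = (119*(⅑) + 18)*5 = (119/9 + 18)*5 = (281/9)*5 = 1405/9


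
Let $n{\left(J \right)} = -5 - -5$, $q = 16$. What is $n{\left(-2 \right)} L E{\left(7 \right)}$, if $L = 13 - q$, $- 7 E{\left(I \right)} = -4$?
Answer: $0$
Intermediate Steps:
$E{\left(I \right)} = \frac{4}{7}$ ($E{\left(I \right)} = \left(- \frac{1}{7}\right) \left(-4\right) = \frac{4}{7}$)
$L = -3$ ($L = 13 - 16 = -3$)
$n{\left(J \right)} = 0$ ($n{\left(J \right)} = -5 + 5 = 0$)
$n{\left(-2 \right)} L E{\left(7 \right)} = 0 \left(-3\right) \frac{4}{7} = 0 \cdot \frac{4}{7} = 0$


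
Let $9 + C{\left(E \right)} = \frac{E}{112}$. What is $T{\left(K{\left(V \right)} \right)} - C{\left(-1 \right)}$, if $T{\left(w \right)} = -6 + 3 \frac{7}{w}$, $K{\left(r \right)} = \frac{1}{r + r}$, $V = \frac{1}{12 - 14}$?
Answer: $- \frac{2015}{112} \approx -17.991$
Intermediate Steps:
$C{\left(E \right)} = -9 + \frac{E}{112}$
$V = - \frac{1}{2}$ ($V = \frac{1}{-2} = - \frac{1}{2} \approx -0.5$)
$K{\left(r \right)} = \frac{1}{2 r}$
$T{\left(w \right)} = -6 + \frac{21}{w}$
$T{\left(K{\left(V \right)} \right)} - C{\left(-1 \right)} = \left(-6 + \frac{21}{\frac{1}{2} \frac{1}{- \frac{1}{2}}}\right) - \left(-9 + \frac{1}{112} \left(-1\right)\right) = \left(-6 + \frac{21}{\frac{1}{2} \left(-2\right)}\right) - \left(-9 - \frac{1}{112}\right) = \left(-6 + \frac{21}{-1}\right) - - \frac{1009}{112} = \left(-6 + 21 \left(-1\right)\right) + \frac{1009}{112} = \left(-6 - 21\right) + \frac{1009}{112} = -27 + \frac{1009}{112} = - \frac{2015}{112}$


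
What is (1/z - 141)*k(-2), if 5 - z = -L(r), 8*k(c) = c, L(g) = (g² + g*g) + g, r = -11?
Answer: 33275/944 ≈ 35.249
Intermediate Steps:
L(g) = g + 2*g² (L(g) = (g² + g²) + g = 2*g² + g = g + 2*g²)
k(c) = c/8
z = 236 (z = 5 - (-1)*(-11*(1 + 2*(-11))) = 5 - (-1)*(-11*(1 - 22)) = 5 - (-1)*(-11*(-21)) = 5 - (-1)*231 = 5 - 1*(-231) = 5 + 231 = 236)
(1/z - 141)*k(-2) = (1/236 - 141)*((⅛)*(-2)) = (1/236 - 141)*(-¼) = -33275/236*(-¼) = 33275/944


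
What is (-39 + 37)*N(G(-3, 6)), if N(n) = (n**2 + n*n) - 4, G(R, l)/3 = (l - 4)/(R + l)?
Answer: -8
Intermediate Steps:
G(R, l) = 3*(-4 + l)/(R + l) (G(R, l) = 3*((l - 4)/(R + l)) = 3*((-4 + l)/(R + l)) = 3*(-4 + l)/(R + l))
N(n) = -4 + 2*n**2 (N(n) = (n**2 + n**2) - 4 = 2*n**2 - 4 = -4 + 2*n**2)
(-39 + 37)*N(G(-3, 6)) = (-39 + 37)*(-4 + 2*(3*(-4 + 6)/(-3 + 6))**2) = -2*(-4 + 2*(3*2/3)**2) = -2*(-4 + 2*(3*(1/3)*2)**2) = -2*(-4 + 2*2**2) = -2*(-4 + 2*4) = -2*(-4 + 8) = -2*4 = -8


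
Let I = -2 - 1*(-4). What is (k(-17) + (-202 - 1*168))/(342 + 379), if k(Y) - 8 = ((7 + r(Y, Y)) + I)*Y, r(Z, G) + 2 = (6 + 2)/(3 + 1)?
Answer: -5/7 ≈ -0.71429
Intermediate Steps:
I = 2 (I = -2 + 4 = 2)
r(Z, G) = 0 (r(Z, G) = -2 + (6 + 2)/(3 + 1) = -2 + 8/4 = -2 + 8*(1/4) = -2 + 2 = 0)
k(Y) = 8 + 9*Y (k(Y) = 8 + ((7 + 0) + 2)*Y = 8 + (7 + 2)*Y = 8 + 9*Y)
(k(-17) + (-202 - 1*168))/(342 + 379) = ((8 + 9*(-17)) + (-202 - 1*168))/(342 + 379) = ((8 - 153) + (-202 - 168))/721 = (-145 - 370)*(1/721) = -515*1/721 = -5/7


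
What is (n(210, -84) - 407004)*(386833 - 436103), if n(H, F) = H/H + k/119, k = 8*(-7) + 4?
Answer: 2386314061430/119 ≈ 2.0053e+10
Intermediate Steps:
k = -52 (k = -56 + 4 = -52)
n(H, F) = 67/119 (n(H, F) = H/H - 52/119 = 1 - 52*1/119 = 1 - 52/119 = 67/119)
(n(210, -84) - 407004)*(386833 - 436103) = (67/119 - 407004)*(386833 - 436103) = -48433409/119*(-49270) = 2386314061430/119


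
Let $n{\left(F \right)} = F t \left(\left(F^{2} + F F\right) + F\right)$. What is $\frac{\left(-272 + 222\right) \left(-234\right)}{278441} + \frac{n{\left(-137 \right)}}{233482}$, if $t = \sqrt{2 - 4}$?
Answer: $\frac{11700}{278441} - \frac{5123937 i \sqrt{2}}{233482} \approx 0.04202 - 31.036 i$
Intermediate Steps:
$t = i \sqrt{2}$ ($t = \sqrt{-2} = i \sqrt{2} \approx 1.4142 i$)
$n{\left(F \right)} = i F \sqrt{2} \left(F + 2 F^{2}\right)$ ($n{\left(F \right)} = F i \sqrt{2} \left(\left(F^{2} + F F\right) + F\right) = i F \sqrt{2} \left(\left(F^{2} + F^{2}\right) + F\right) = i F \sqrt{2} \left(2 F^{2} + F\right) = i F \sqrt{2} \left(F + 2 F^{2}\right)$)
$\frac{\left(-272 + 222\right) \left(-234\right)}{278441} + \frac{n{\left(-137 \right)}}{233482} = \frac{\left(-272 + 222\right) \left(-234\right)}{278441} + \frac{i \sqrt{2} \left(-137\right)^{2} \left(1 + 2 \left(-137\right)\right)}{233482} = \left(-50\right) \left(-234\right) \frac{1}{278441} + i \sqrt{2} \cdot 18769 \left(1 - 274\right) \frac{1}{233482} = 11700 \cdot \frac{1}{278441} + i \sqrt{2} \cdot 18769 \left(-273\right) \frac{1}{233482} = \frac{11700}{278441} + - 5123937 i \sqrt{2} \cdot \frac{1}{233482} = \frac{11700}{278441} - \frac{5123937 i \sqrt{2}}{233482}$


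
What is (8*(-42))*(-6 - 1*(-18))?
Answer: -4032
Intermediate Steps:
(8*(-42))*(-6 - 1*(-18)) = -336*(-6 + 18) = -336*12 = -4032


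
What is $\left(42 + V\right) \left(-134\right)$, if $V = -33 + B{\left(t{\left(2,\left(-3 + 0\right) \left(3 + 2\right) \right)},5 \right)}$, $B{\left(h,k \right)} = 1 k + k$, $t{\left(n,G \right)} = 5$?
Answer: $-2546$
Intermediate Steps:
$B{\left(h,k \right)} = 2 k$ ($B{\left(h,k \right)} = k + k = 2 k$)
$V = -23$ ($V = -33 + 2 \cdot 5 = -33 + 10 = -23$)
$\left(42 + V\right) \left(-134\right) = \left(42 - 23\right) \left(-134\right) = 19 \left(-134\right) = -2546$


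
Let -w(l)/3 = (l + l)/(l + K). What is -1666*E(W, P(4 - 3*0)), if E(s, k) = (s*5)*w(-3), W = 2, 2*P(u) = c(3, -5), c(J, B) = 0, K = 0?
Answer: 99960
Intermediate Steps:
w(l) = -6 (w(l) = -3*(l + l)/(l + 0) = -3*2*l/l = -3*2 = -6)
P(u) = 0 (P(u) = (½)*0 = 0)
E(s, k) = -30*s (E(s, k) = (s*5)*(-6) = (5*s)*(-6) = -30*s)
-1666*E(W, P(4 - 3*0)) = -(-49980)*2 = -1666*(-60) = 99960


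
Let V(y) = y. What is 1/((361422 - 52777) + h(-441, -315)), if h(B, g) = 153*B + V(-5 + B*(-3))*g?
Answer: -1/173998 ≈ -5.7472e-6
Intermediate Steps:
h(B, g) = 153*B + g*(-5 - 3*B) (h(B, g) = 153*B + (-5 + B*(-3))*g = 153*B + (-5 - 3*B)*g = 153*B + g*(-5 - 3*B))
1/((361422 - 52777) + h(-441, -315)) = 1/((361422 - 52777) + (153*(-441) - 1*(-315)*(5 + 3*(-441)))) = 1/(308645 + (-67473 - 1*(-315)*(5 - 1323))) = 1/(308645 + (-67473 - 1*(-315)*(-1318))) = 1/(308645 + (-67473 - 415170)) = 1/(308645 - 482643) = 1/(-173998) = -1/173998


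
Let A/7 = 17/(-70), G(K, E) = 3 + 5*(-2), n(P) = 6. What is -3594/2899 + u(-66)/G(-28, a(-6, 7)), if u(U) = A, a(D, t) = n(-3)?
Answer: -202297/202930 ≈ -0.99688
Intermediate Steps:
a(D, t) = 6
G(K, E) = -7 (G(K, E) = 3 - 10 = -7)
A = -17/10 (A = 7*(17/(-70)) = 7*(17*(-1/70)) = 7*(-17/70) = -17/10 ≈ -1.7000)
u(U) = -17/10
-3594/2899 + u(-66)/G(-28, a(-6, 7)) = -3594/2899 - 17/10/(-7) = -3594*1/2899 - 17/10*(-⅐) = -3594/2899 + 17/70 = -202297/202930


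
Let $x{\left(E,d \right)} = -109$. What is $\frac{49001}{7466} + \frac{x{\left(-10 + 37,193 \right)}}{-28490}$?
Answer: $\frac{349213071}{53176585} \approx 6.567$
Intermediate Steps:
$\frac{49001}{7466} + \frac{x{\left(-10 + 37,193 \right)}}{-28490} = \frac{49001}{7466} - \frac{109}{-28490} = 49001 \cdot \frac{1}{7466} - - \frac{109}{28490} = \frac{49001}{7466} + \frac{109}{28490} = \frac{349213071}{53176585}$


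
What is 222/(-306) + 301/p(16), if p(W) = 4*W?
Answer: 12983/3264 ≈ 3.9776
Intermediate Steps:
222/(-306) + 301/p(16) = 222/(-306) + 301/((4*16)) = 222*(-1/306) + 301/64 = -37/51 + 301*(1/64) = -37/51 + 301/64 = 12983/3264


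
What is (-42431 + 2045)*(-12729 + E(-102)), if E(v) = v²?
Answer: 93897450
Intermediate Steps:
(-42431 + 2045)*(-12729 + E(-102)) = (-42431 + 2045)*(-12729 + (-102)²) = -40386*(-12729 + 10404) = -40386*(-2325) = 93897450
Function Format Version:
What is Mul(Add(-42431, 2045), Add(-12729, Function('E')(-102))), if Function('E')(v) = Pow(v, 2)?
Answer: 93897450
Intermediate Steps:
Mul(Add(-42431, 2045), Add(-12729, Function('E')(-102))) = Mul(Add(-42431, 2045), Add(-12729, Pow(-102, 2))) = Mul(-40386, Add(-12729, 10404)) = Mul(-40386, -2325) = 93897450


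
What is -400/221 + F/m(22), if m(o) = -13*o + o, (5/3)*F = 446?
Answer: -137283/48620 ≈ -2.8236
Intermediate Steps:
F = 1338/5 (F = (⅗)*446 = 1338/5 ≈ 267.60)
m(o) = -12*o
-400/221 + F/m(22) = -400/221 + 1338/(5*((-12*22))) = -400*1/221 + (1338/5)/(-264) = -400/221 + (1338/5)*(-1/264) = -400/221 - 223/220 = -137283/48620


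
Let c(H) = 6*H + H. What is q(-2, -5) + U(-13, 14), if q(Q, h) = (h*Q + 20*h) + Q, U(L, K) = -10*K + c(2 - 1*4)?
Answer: -246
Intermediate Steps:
c(H) = 7*H
U(L, K) = -14 - 10*K (U(L, K) = -10*K + 7*(2 - 1*4) = -10*K + 7*(2 - 4) = -10*K + 7*(-2) = -10*K - 14 = -14 - 10*K)
q(Q, h) = Q + 20*h + Q*h (q(Q, h) = (Q*h + 20*h) + Q = (20*h + Q*h) + Q = Q + 20*h + Q*h)
q(-2, -5) + U(-13, 14) = (-2 + 20*(-5) - 2*(-5)) + (-14 - 10*14) = (-2 - 100 + 10) + (-14 - 140) = -92 - 154 = -246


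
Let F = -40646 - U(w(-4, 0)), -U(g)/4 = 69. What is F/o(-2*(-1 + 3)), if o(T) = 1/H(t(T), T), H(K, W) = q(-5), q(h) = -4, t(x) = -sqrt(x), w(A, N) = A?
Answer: 161480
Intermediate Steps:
H(K, W) = -4
U(g) = -276 (U(g) = -4*69 = -276)
o(T) = -1/4 (o(T) = 1/(-4) = -1/4)
F = -40370 (F = -40646 - 1*(-276) = -40646 + 276 = -40370)
F/o(-2*(-1 + 3)) = -40370/(-1/4) = -40370*(-4) = 161480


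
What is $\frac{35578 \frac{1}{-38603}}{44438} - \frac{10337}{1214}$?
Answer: $- \frac{8866273825055}{1041272149198} \approx -8.5148$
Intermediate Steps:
$\frac{35578 \frac{1}{-38603}}{44438} - \frac{10337}{1214} = 35578 \left(- \frac{1}{38603}\right) \frac{1}{44438} - \frac{10337}{1214} = \left(- \frac{35578}{38603}\right) \frac{1}{44438} - \frac{10337}{1214} = - \frac{17789}{857720057} - \frac{10337}{1214} = - \frac{8866273825055}{1041272149198}$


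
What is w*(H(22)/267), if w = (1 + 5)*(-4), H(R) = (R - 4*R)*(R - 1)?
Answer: 11088/89 ≈ 124.58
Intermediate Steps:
H(R) = -3*R*(-1 + R) (H(R) = (-3*R)*(-1 + R) = -3*R*(-1 + R))
w = -24 (w = 6*(-4) = -24)
w*(H(22)/267) = -24*3*22*(1 - 1*22)/267 = -24*3*22*(1 - 22)/267 = -24*3*22*(-21)/267 = -(-33264)/267 = -24*(-462/89) = 11088/89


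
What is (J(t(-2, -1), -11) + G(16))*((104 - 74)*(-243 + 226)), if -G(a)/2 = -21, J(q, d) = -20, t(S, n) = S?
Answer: -11220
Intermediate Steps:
G(a) = 42 (G(a) = -2*(-21) = 42)
(J(t(-2, -1), -11) + G(16))*((104 - 74)*(-243 + 226)) = (-20 + 42)*((104 - 74)*(-243 + 226)) = 22*(30*(-17)) = 22*(-510) = -11220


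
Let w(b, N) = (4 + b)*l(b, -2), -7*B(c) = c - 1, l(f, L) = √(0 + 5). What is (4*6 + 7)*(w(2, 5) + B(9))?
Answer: -248/7 + 186*√5 ≈ 380.48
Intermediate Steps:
l(f, L) = √5
B(c) = ⅐ - c/7 (B(c) = -(c - 1)/7 = -(-1 + c)/7 = ⅐ - c/7)
w(b, N) = √5*(4 + b) (w(b, N) = (4 + b)*√5 = √5*(4 + b))
(4*6 + 7)*(w(2, 5) + B(9)) = (4*6 + 7)*(√5*(4 + 2) + (⅐ - ⅐*9)) = (24 + 7)*(√5*6 + (⅐ - 9/7)) = 31*(6*√5 - 8/7) = 31*(-8/7 + 6*√5) = -248/7 + 186*√5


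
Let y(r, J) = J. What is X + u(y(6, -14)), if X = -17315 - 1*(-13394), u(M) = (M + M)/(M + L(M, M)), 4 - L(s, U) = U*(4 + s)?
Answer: -294061/75 ≈ -3920.8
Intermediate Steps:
L(s, U) = 4 - U*(4 + s)
u(M) = 2*M/(4 - M² - 3*M) (u(M) = (M + M)/(M + (4 - 4*M - M*M)) = (2*M)/(M + (4 - 4*M - M²)) = (2*M)/(M + (4 - M² - 4*M)) = (2*M)/(4 - M² - 3*M) = 2*M/(4 - M² - 3*M))
X = -3921 (X = -17315 + 13394 = -3921)
X + u(y(6, -14)) = -3921 - 2*(-14)/(-4 + (-14)² + 3*(-14)) = -3921 - 2*(-14)/(-4 + 196 - 42) = -3921 - 2*(-14)/150 = -3921 - 2*(-14)*1/150 = -3921 + 14/75 = -294061/75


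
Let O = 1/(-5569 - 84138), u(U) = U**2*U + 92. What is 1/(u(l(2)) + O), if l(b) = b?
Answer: 89707/8970699 ≈ 0.010000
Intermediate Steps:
u(U) = 92 + U**3 (u(U) = U**3 + 92 = 92 + U**3)
O = -1/89707 (O = 1/(-89707) = -1/89707 ≈ -1.1147e-5)
1/(u(l(2)) + O) = 1/((92 + 2**3) - 1/89707) = 1/((92 + 8) - 1/89707) = 1/(100 - 1/89707) = 1/(8970699/89707) = 89707/8970699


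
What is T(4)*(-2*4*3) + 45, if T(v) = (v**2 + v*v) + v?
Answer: -819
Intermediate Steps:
T(v) = v + 2*v**2 (T(v) = (v**2 + v**2) + v = 2*v**2 + v = v + 2*v**2)
T(4)*(-2*4*3) + 45 = (4*(1 + 2*4))*(-2*4*3) + 45 = (4*(1 + 8))*(-8*3) + 45 = (4*9)*(-24) + 45 = 36*(-24) + 45 = -864 + 45 = -819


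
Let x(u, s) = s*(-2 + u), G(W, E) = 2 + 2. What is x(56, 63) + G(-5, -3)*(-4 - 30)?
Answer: 3266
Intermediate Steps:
G(W, E) = 4
x(56, 63) + G(-5, -3)*(-4 - 30) = 63*(-2 + 56) + 4*(-4 - 30) = 63*54 + 4*(-34) = 3402 - 136 = 3266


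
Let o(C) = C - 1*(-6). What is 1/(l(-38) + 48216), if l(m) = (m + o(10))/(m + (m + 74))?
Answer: 1/48227 ≈ 2.0735e-5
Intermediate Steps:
o(C) = 6 + C (o(C) = C + 6 = 6 + C)
l(m) = (16 + m)/(74 + 2*m) (l(m) = (m + (6 + 10))/(m + (m + 74)) = (m + 16)/(m + (74 + m)) = (16 + m)/(74 + 2*m))
1/(l(-38) + 48216) = 1/((16 - 38)/(2*(37 - 38)) + 48216) = 1/((½)*(-22)/(-1) + 48216) = 1/((½)*(-1)*(-22) + 48216) = 1/(11 + 48216) = 1/48227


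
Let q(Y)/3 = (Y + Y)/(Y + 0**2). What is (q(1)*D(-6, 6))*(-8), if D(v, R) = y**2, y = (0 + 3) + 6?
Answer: -3888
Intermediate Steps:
y = 9 (y = 3 + 6 = 9)
D(v, R) = 81 (D(v, R) = 9**2 = 81)
q(Y) = 6 (q(Y) = 3*((Y + Y)/(Y + 0**2)) = 3*((2*Y)/(Y + 0)) = 3*((2*Y)/Y) = 3*2 = 6)
(q(1)*D(-6, 6))*(-8) = (6*81)*(-8) = 486*(-8) = -3888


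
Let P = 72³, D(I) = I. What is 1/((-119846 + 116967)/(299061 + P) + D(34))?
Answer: 672309/22855627 ≈ 0.029415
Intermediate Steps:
P = 373248
1/((-119846 + 116967)/(299061 + P) + D(34)) = 1/((-119846 + 116967)/(299061 + 373248) + 34) = 1/(-2879/672309 + 34) = 1/(22855627/672309) = 672309/22855627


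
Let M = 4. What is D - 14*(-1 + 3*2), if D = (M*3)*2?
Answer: -46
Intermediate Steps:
D = 24 (D = (4*3)*2 = 12*2 = 24)
D - 14*(-1 + 3*2) = 24 - 14*(-1 + 3*2) = 24 - 14*(-1 + 6) = 24 - 14*5 = 24 - 70 = -46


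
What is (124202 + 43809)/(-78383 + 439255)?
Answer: 168011/360872 ≈ 0.46557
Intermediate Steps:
(124202 + 43809)/(-78383 + 439255) = 168011/360872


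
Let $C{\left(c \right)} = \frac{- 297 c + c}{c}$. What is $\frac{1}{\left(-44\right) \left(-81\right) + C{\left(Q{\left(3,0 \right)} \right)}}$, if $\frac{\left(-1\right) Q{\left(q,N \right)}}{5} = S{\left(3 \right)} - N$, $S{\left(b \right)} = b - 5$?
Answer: $\frac{1}{3268} \approx 0.000306$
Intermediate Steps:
$S{\left(b \right)} = -5 + b$
$Q{\left(q,N \right)} = 10 + 5 N$ ($Q{\left(q,N \right)} = - 5 \left(\left(-5 + 3\right) - N\right) = - 5 \left(-2 - N\right) = 10 + 5 N$)
$C{\left(c \right)} = -296$ ($C{\left(c \right)} = \frac{\left(-296\right) c}{c} = -296$)
$\frac{1}{\left(-44\right) \left(-81\right) + C{\left(Q{\left(3,0 \right)} \right)}} = \frac{1}{\left(-44\right) \left(-81\right) - 296} = \frac{1}{3564 - 296} = \frac{1}{3268}$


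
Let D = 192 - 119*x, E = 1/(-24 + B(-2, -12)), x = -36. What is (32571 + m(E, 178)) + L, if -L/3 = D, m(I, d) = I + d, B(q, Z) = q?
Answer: 502345/26 ≈ 19321.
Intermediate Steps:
E = -1/26 (E = 1/(-24 - 2) = 1/(-26) = -1/26 ≈ -0.038462)
D = 4476 (D = 192 - 119*(-36) = 192 + 4284 = 4476)
L = -13428 (L = -3*4476 = -13428)
(32571 + m(E, 178)) + L = (32571 + (-1/26 + 178)) - 13428 = (32571 + 4627/26) - 13428 = 851473/26 - 13428 = 502345/26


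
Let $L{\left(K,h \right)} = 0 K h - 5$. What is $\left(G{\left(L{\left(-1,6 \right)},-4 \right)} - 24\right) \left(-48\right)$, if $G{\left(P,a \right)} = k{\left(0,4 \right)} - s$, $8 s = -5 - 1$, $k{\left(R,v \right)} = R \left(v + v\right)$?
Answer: $1116$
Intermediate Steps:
$k{\left(R,v \right)} = 2 R v$ ($k{\left(R,v \right)} = R 2 v = 2 R v$)
$L{\left(K,h \right)} = -5$ ($L{\left(K,h \right)} = 0 h - 5 = 0 - 5 = -5$)
$s = - \frac{3}{4}$ ($s = \frac{-5 - 1}{8} = \frac{1}{8} \left(-6\right) = - \frac{3}{4} \approx -0.75$)
$G{\left(P,a \right)} = \frac{3}{4}$ ($G{\left(P,a \right)} = 2 \cdot 0 \cdot 4 - - \frac{3}{4} = 0 + \frac{3}{4} = \frac{3}{4}$)
$\left(G{\left(L{\left(-1,6 \right)},-4 \right)} - 24\right) \left(-48\right) = \left(\frac{3}{4} - 24\right) \left(-48\right) = \left(- \frac{93}{4}\right) \left(-48\right) = 1116$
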